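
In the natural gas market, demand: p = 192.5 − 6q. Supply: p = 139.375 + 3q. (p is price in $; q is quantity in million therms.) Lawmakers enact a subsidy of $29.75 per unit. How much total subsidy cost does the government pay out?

Competitive equilibrium: 192.5 − 6q = 139.375 + 3q → q* = 5.9028, p* = 157.0833.
The subsidy lowers effective supply by 29.75: p = 109.625 + 3q.
New quantity: 192.5 − 6q = 109.625 + 3q → q' = 9.2083.
Total subsidy cost = 29.75 × 9.2083 = $273.95 million.

$273.95 million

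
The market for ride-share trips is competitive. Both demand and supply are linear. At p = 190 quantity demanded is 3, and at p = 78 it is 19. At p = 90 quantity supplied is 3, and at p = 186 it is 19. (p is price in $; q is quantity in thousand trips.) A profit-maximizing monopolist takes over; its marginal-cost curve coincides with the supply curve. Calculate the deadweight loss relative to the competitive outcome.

Demand slope = (78 − 190)/(19 − 3) = −7, so p = 211 − 7q.
Supply slope = (186 − 90)/(19 − 3) = 6, so p = 72 + 6q.
Competitive equilibrium: 211 − 7q = 72 + 6q → q* = 10.6923, p* = 136.1538.
Marginal revenue: MR = 211 − 14q. Set MR = MC: 211 − 14q = 72 + 6q → q_m = 6.95.
Price p_m = 211 − 7·6.95 = 162.35; MC(q_m) = 72 + 6·6.95 = 113.7.
Competitive q* = 10.6923, so Δq = 3.7423; wedge = 162.35 − 113.7 = 48.65.
Welfare loss = ½ × 3.7423 × 48.65 = $91.03 thousand.

$91.03 thousand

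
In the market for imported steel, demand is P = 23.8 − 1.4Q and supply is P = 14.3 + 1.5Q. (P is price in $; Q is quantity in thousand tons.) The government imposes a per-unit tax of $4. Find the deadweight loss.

$2.76 thousand

Competitive equilibrium: 23.8 − 1.4Q = 14.3 + 1.5Q → Q* = 3.2759, P* = 19.2138.
With the tax, the buyer price exceeds the seller price by 4: (23.8 − 1.4Q) − (14.3 + 1.5Q) = 4 → Q' = 1.8966.
ΔQ = 3.2759 − 1.8966 = 1.3793; the wedge equals the tax, 4.
DWL = ½ × 1.3793 × 4 = $2.76 thousand.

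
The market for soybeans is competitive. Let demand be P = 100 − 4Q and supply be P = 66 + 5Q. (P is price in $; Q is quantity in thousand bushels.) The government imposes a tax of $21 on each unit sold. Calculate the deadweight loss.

$24.50 thousand

Competitive equilibrium: 100 − 4Q = 66 + 5Q → Q* = 3.7778, P* = 84.8889.
With the tax, the buyer price exceeds the seller price by 21: (100 − 4Q) − (66 + 5Q) = 21 → Q' = 1.4444.
ΔQ = 3.7778 − 1.4444 = 2.3334; the wedge equals the tax, 21.
DWL = ½ × 2.3334 × 21 = $24.50 thousand.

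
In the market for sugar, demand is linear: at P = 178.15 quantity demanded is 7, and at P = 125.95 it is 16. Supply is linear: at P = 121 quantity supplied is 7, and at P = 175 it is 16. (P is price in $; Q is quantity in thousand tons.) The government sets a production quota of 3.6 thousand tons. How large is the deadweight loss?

$400.91 thousand

Demand slope = (125.95 − 178.15)/(16 − 7) = −5.8, so P = 218.75 − 5.8Q.
Supply slope = (175 − 121)/(16 − 7) = 6, so P = 79 + 6Q.
Competitive equilibrium: 218.75 − 5.8Q = 79 + 6Q → Q* = 11.8432, P* = 150.0593.
At Q = 3.6: demand price = 218.75 − 5.8·3.6 = 197.87; supply price = 79 + 6·3.6 = 100.6.
ΔQ = 11.8432 − 3.6 = 8.2432; wedge = 197.87 − 100.6 = 97.27.
Welfare loss = ½ × 8.2432 × 97.27 = $400.91 thousand.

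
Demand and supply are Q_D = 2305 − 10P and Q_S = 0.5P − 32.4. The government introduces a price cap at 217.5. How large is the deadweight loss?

In inverse form: demand P = 230.5 − 0.1Q, supply P = 64.8 + 2Q.
Competitive equilibrium: 230.5 − 0.1Q = 64.8 + 2Q → Q* = 78.9048, P* = 222.6095.
At the ceiling P = 217.5, quantity supplied = (217.5 − 64.8)/2 = 76.35.
Willingness to pay at Q' = 76.35: 230.5 − 0.1·76.35 = 222.865.
ΔQ = 78.9048 − 76.35 = 2.5548; wedge = 222.865 − 217.5 = 5.365.
The triangle = ½ × 2.5548 × 5.365 = 6.85.

6.85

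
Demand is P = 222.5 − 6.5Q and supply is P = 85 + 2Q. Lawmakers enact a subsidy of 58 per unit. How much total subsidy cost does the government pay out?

1334

Competitive equilibrium: 222.5 − 6.5Q = 85 + 2Q → Q* = 16.1765, P* = 117.3529.
The subsidy lowers effective supply by 58: P = 27 + 2Q.
New quantity: 222.5 − 6.5Q = 27 + 2Q → Q' = 23.
Total subsidy cost = 58 × 23 = 1334.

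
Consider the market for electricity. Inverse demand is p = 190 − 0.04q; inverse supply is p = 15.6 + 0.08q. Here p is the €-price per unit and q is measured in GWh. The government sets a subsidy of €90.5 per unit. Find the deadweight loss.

Competitive equilibrium: 190 − 0.04q = 15.6 + 0.08q → q* = 1453.3333, p* = 131.8667.
The subsidy lowers effective supply by 90.5: p = 0.08q − 74.9.
New quantity: 190 − 0.04q = 0.08q − 74.9 → q' = 2207.5.
Overproduction Δq = 2207.5 − 1453.3333 = 754.1667; wedge = subsidy = 90.5.
The triangle = ½ × 754.1667 × 90.5 = €34126.04.

€34126.04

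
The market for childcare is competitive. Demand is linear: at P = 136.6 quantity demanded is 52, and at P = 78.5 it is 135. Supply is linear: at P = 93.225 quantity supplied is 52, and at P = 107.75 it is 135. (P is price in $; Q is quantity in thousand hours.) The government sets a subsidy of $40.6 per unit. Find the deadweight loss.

$941.92 thousand

Demand slope = (78.5 − 136.6)/(135 − 52) = −0.7, so P = 173 − 0.7Q.
Supply slope = (107.75 − 93.225)/(135 − 52) = 0.175, so P = 84.125 + 0.175Q.
Competitive equilibrium: 173 − 0.7Q = 84.125 + 0.175Q → Q* = 101.5714, P* = 101.9.
The subsidy lowers effective supply by 40.6: P = 43.525 + 0.175Q.
New quantity: 173 − 0.7Q = 43.525 + 0.175Q → Q' = 147.9714.
Overproduction ΔQ = 147.9714 − 101.5714 = 46.4; wedge = subsidy = 40.6.
DWL = ½ × 46.4 × 40.6 = $941.92 thousand.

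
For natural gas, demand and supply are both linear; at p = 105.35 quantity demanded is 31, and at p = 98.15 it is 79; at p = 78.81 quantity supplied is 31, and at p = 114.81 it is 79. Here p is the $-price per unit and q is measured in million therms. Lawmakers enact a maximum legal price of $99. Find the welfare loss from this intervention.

$2.97 million

Demand slope = (98.15 − 105.35)/(79 − 31) = −0.15, so p = 110 − 0.15q.
Supply slope = (114.81 − 78.81)/(79 − 31) = 0.75, so p = 55.56 + 0.75q.
Competitive equilibrium: 110 − 0.15q = 55.56 + 0.75q → q* = 60.4889, p* = 100.9267.
At the ceiling p = 99, quantity supplied = (99 − 55.56)/0.75 = 57.92.
Willingness to pay at q' = 57.92: 110 − 0.15·57.92 = 101.312.
Δq = 60.4889 − 57.92 = 2.5689; wedge = 101.312 − 99 = 2.312.
DWL = ½ × 2.5689 × 2.312 = $2.97 million.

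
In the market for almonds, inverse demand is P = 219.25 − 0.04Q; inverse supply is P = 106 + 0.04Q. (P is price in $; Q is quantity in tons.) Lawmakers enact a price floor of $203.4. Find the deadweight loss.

Competitive equilibrium: 219.25 − 0.04Q = 106 + 0.04Q → Q* = 1415.625, P* = 162.625.
At the floor P = 203.4, quantity demanded = (219.25 − 203.4)/0.04 = 396.25.
Sellers' marginal cost at Q' = 396.25: 106 + 0.04·396.25 = 121.85.
ΔQ = 1415.625 − 396.25 = 1019.375; wedge = 203.4 − 121.85 = 81.55.
The triangle = ½ × 1019.375 × 81.55 = $41565.02.

$41565.02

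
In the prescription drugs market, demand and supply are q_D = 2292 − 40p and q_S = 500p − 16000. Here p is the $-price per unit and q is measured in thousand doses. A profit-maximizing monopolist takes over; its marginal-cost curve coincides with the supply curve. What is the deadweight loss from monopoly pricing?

$2739.81 thousand

In inverse form: demand p = 57.3 − 0.025q, supply p = 32 + 0.002q.
Competitive equilibrium: 57.3 − 0.025q = 32 + 0.002q → q* = 937.03704, p* = 33.87407.
Marginal revenue: MR = 57.3 − 0.05q. Set MR = MC: 57.3 − 0.05q = 32 + 0.002q → q_m = 486.53846.
Price p_m = 57.3 − 0.025·486.53846 = 45.13654; MC(q_m) = 32 + 0.002·486.53846 = 32.97308.
Competitive q* = 937.03704, so Δq = 450.49858; wedge = 45.13654 − 32.97308 = 12.16346.
The triangle = ½ × 450.49858 × 12.16346 = $2739.81 thousand.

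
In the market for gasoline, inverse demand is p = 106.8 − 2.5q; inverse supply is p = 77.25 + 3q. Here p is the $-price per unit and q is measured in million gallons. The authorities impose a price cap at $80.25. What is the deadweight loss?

Competitive equilibrium: 106.8 − 2.5q = 77.25 + 3q → q* = 5.3727, p* = 93.3682.
At the ceiling p = 80.25, quantity supplied = (80.25 − 77.25)/3 = 1.
Willingness to pay at q' = 1: 106.8 − 2.5·1 = 104.3.
Δq = 5.3727 − 1 = 4.3727; wedge = 104.3 − 80.25 = 24.05.
DWL = ½ × 4.3727 × 24.05 = $52.58 million.

$52.58 million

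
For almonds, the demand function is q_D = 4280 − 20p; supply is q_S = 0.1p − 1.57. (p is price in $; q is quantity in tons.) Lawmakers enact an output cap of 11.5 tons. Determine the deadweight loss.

In inverse form: demand p = 214 − 0.05q, supply p = 15.7 + 10q.
Competitive equilibrium: 214 − 0.05q = 15.7 + 10q → q* = 19.7313, p* = 213.0134.
At q = 11.5: demand price = 214 − 0.05·11.5 = 213.425; supply price = 15.7 + 10·11.5 = 130.7.
Δq = 19.7313 − 11.5 = 8.2313; wedge = 213.425 − 130.7 = 82.725.
DWL = ½ × 8.2313 × 82.725 = $340.47.

$340.47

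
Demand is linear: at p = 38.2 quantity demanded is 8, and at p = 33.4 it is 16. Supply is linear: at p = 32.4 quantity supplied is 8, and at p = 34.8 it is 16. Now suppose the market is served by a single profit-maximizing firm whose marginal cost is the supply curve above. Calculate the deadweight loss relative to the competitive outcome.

15.02

Demand slope = (33.4 − 38.2)/(16 − 8) = −0.6, so p = 43 − 0.6q.
Supply slope = (34.8 − 32.4)/(16 − 8) = 0.3, so p = 30 + 0.3q.
Competitive equilibrium: 43 − 0.6q = 30 + 0.3q → q* = 14.4444, p* = 34.3333.
Marginal revenue: MR = 43 − 1.2q. Set MR = MC: 43 − 1.2q = 30 + 0.3q → q_m = 8.6667.
Price p_m = 43 − 0.6·8.6667 = 37.8; MC(q_m) = 30 + 0.3·8.6667 = 32.6.
Competitive q* = 14.4444, so Δq = 5.7777; wedge = 37.8 − 32.6 = 5.2.
Welfare loss = ½ × 5.7777 × 5.2 = 15.02.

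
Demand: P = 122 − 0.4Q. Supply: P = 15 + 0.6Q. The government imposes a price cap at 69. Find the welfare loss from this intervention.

Competitive equilibrium: 122 − 0.4Q = 15 + 0.6Q → Q* = 107, P* = 79.2.
At the ceiling P = 69, quantity supplied = (69 − 15)/0.6 = 90.
Willingness to pay at Q' = 90: 122 − 0.4·90 = 86.
ΔQ = 107 − 90 = 17; wedge = 86 − 69 = 17.
Welfare loss = ½ × 17 × 17 = 144.50.

144.50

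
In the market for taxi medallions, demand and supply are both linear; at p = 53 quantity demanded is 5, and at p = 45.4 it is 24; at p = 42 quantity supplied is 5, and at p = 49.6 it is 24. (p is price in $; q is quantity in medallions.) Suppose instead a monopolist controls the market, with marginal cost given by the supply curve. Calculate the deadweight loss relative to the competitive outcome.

$15.625

Demand slope = (45.4 − 53)/(24 − 5) = −0.4, so p = 55 − 0.4q.
Supply slope = (49.6 − 42)/(24 − 5) = 0.4, so p = 40 + 0.4q.
Competitive equilibrium: 55 − 0.4q = 40 + 0.4q → q* = 18.75, p* = 47.5.
Marginal revenue: MR = 55 − 0.8q. Set MR = MC: 55 − 0.8q = 40 + 0.4q → q_m = 12.5.
Price p_m = 55 − 0.4·12.5 = 50; MC(q_m) = 40 + 0.4·12.5 = 45.
Competitive q* = 18.75, so Δq = 6.25; wedge = 50 − 45 = 5.
DWL = ½ × 6.25 × 5 = $15.625.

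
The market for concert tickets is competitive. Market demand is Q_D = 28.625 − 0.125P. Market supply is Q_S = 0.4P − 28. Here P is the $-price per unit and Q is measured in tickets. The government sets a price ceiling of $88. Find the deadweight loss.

$331.22

In inverse form: demand P = 229 − 8Q, supply P = 70 + 2.5Q.
Competitive equilibrium: 229 − 8Q = 70 + 2.5Q → Q* = 15.1429, P* = 107.8571.
At the ceiling P = 88, quantity supplied = (88 − 70)/2.5 = 7.2.
Willingness to pay at Q' = 7.2: 229 − 8·7.2 = 171.4.
ΔQ = 15.1429 − 7.2 = 7.9429; wedge = 171.4 − 88 = 83.4.
The triangle = ½ × 7.9429 × 83.4 = $331.22.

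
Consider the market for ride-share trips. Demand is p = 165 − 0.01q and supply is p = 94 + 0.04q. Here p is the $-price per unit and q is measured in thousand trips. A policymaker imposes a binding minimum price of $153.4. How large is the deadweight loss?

Competitive equilibrium: 165 − 0.01q = 94 + 0.04q → q* = 1420, p* = 150.8.
At the floor p = 153.4, quantity demanded = (165 − 153.4)/0.01 = 1160.
Sellers' marginal cost at q' = 1160: 94 + 0.04·1160 = 140.4.
Δq = 1420 − 1160 = 260; wedge = 153.4 − 140.4 = 13.
DWL = ½ × 260 × 13 = $1690 thousand.

$1690 thousand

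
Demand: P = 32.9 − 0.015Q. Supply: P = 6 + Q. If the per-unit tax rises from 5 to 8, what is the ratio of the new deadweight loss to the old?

2.56

Competitive equilibrium: 32.9 − 0.015Q = 6 + Q → Q* = 26.5025, P* = 32.5025.
For a per-unit tax t: ΔQ = t/1.015, so DWL = ½·t·(t/1.015) = t²/2.03.
At t = 5: DWL = 12.315. At t = 8: DWL = 31.527.
Ratio = (8/5)² = 2.56.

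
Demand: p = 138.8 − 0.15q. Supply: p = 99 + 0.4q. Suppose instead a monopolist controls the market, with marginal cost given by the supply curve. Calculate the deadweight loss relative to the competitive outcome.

Competitive equilibrium: 138.8 − 0.15q = 99 + 0.4q → q* = 72.3636, p* = 127.9455.
Marginal revenue: MR = 138.8 − 0.3q. Set MR = MC: 138.8 − 0.3q = 99 + 0.4q → q_m = 56.8571.
Price p_m = 138.8 − 0.15·56.8571 = 130.2714; MC(q_m) = 99 + 0.4·56.8571 = 121.7428.
Competitive q* = 72.3636, so Δq = 15.5065; wedge = 130.2714 − 121.7428 = 8.5286.
DWL = ½ × 15.5065 × 8.5286 = 66.12.

66.12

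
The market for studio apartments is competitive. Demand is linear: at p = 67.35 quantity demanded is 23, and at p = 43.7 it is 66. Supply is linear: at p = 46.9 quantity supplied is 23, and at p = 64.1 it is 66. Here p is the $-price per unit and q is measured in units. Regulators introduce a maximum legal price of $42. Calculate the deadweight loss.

Demand slope = (43.7 − 67.35)/(66 − 23) = −0.55, so p = 80 − 0.55q.
Supply slope = (64.1 − 46.9)/(66 − 23) = 0.4, so p = 37.7 + 0.4q.
Competitive equilibrium: 80 − 0.55q = 37.7 + 0.4q → q* = 44.5263, p* = 55.5105.
At the ceiling p = 42, quantity supplied = (42 − 37.7)/0.4 = 10.75.
Willingness to pay at q' = 10.75: 80 − 0.55·10.75 = 74.0875.
Δq = 44.5263 − 10.75 = 33.7763; wedge = 74.0875 − 42 = 32.0875.
Welfare loss = ½ × 33.7763 × 32.0875 = $541.90.

$541.90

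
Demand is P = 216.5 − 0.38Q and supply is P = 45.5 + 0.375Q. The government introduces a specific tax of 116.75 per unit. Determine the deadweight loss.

Competitive equilibrium: 216.5 − 0.38Q = 45.5 + 0.375Q → Q* = 226.4901, P* = 130.4338.
With the tax, the buyer price exceeds the seller price by 116.75: (216.5 − 0.38Q) − (45.5 + 0.375Q) = 116.75 → Q' = 71.8543.
ΔQ = 226.4901 − 71.8543 = 154.6358; the wedge equals the tax, 116.75.
DWL = ½ × 154.6358 × 116.75 = 9026.86.

9026.86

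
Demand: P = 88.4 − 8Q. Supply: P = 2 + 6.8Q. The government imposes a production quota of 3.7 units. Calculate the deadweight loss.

Competitive equilibrium: 88.4 − 8Q = 2 + 6.8Q → Q* = 5.8378, P* = 41.6973.
At Q = 3.7: demand price = 88.4 − 8·3.7 = 58.8; supply price = 2 + 6.8·3.7 = 27.16.
ΔQ = 5.8378 − 3.7 = 2.1378; wedge = 58.8 − 27.16 = 31.64.
DWL = ½ × 2.1378 × 31.64 = 33.82.

33.82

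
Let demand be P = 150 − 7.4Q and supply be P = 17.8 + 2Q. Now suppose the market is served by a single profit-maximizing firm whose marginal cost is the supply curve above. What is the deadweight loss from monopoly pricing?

Competitive equilibrium: 150 − 7.4Q = 17.8 + 2Q → Q* = 14.06383, P* = 45.92766.
Marginal revenue: MR = 150 − 14.8Q. Set MR = MC: 150 − 14.8Q = 17.8 + 2Q → Q_m = 7.86905.
Price P_m = 150 − 7.4·7.86905 = 91.76903; MC(Q_m) = 17.8 + 2·7.86905 = 33.5381.
Competitive Q* = 14.06383, so ΔQ = 6.19478; wedge = 91.76903 − 33.5381 = 58.23093.
The triangle = ½ × 6.19478 × 58.23093 = 180.36.

180.36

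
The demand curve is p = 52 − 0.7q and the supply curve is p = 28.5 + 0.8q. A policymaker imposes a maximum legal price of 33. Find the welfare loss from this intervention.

75.63

Competitive equilibrium: 52 − 0.7q = 28.5 + 0.8q → q* = 15.6667, p* = 41.0333.
At the ceiling p = 33, quantity supplied = (33 − 28.5)/0.8 = 5.625.
Willingness to pay at q' = 5.625: 52 − 0.7·5.625 = 48.0625.
Δq = 15.6667 − 5.625 = 10.0417; wedge = 48.0625 − 33 = 15.0625.
Welfare loss = ½ × 10.0417 × 15.0625 = 75.63.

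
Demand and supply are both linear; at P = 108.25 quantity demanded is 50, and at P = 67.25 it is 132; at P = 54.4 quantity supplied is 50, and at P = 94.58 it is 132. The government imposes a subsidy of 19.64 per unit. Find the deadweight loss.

194.81

Demand slope = (67.25 − 108.25)/(132 − 50) = −0.5, so P = 133.25 − 0.5Q.
Supply slope = (94.58 − 54.4)/(132 − 50) = 0.49, so P = 29.9 + 0.49Q.
Competitive equilibrium: 133.25 − 0.5Q = 29.9 + 0.49Q → Q* = 104.3939, P* = 81.053.
The subsidy lowers effective supply by 19.64: P = 10.26 + 0.49Q.
New quantity: 133.25 − 0.5Q = 10.26 + 0.49Q → Q' = 124.2323.
Overproduction ΔQ = 124.2323 − 104.3939 = 19.8384; wedge = subsidy = 19.64.
The triangle = ½ × 19.8384 × 19.64 = 194.81.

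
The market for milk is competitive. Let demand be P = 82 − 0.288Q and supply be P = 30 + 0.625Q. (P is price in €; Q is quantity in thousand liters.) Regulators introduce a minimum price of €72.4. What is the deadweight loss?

€254.72 thousand

Competitive equilibrium: 82 − 0.288Q = 30 + 0.625Q → Q* = 56.9551, P* = 65.5969.
At the floor P = 72.4, quantity demanded = (82 − 72.4)/0.288 = 33.3333.
Sellers' marginal cost at Q' = 33.3333: 30 + 0.625·33.3333 = 50.8333.
ΔQ = 56.9551 − 33.3333 = 23.6218; wedge = 72.4 − 50.8333 = 21.5667.
Deadweight loss = ½ × 23.6218 × 21.5667 = €254.72 thousand.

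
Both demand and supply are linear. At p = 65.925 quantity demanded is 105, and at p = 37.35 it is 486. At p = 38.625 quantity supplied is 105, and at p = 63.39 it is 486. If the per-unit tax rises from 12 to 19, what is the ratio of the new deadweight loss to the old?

Demand slope = (37.35 − 65.925)/(486 − 105) = −0.075, so p = 73.8 − 0.075q.
Supply slope = (63.39 − 38.625)/(486 − 105) = 0.065, so p = 31.8 + 0.065q.
Competitive equilibrium: 73.8 − 0.075q = 31.8 + 0.065q → q* = 300, p* = 51.3.
For a per-unit tax t: Δq = t/0.14, so DWL = ½·t·(t/0.14) = t²/0.28.
At t = 12: DWL = 514.286. At t = 19: DWL = 1289.286.
Ratio = (19/12)² = 2.507.

2.507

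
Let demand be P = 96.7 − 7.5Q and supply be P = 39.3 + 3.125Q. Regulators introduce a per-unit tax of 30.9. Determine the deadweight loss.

Competitive equilibrium: 96.7 − 7.5Q = 39.3 + 3.125Q → Q* = 5.4024, P* = 56.1824.
With the tax, the buyer price exceeds the seller price by 30.9: (96.7 − 7.5Q) − (39.3 + 3.125Q) = 30.9 → Q' = 2.4941.
ΔQ = 5.4024 − 2.4941 = 2.9083; the wedge equals the tax, 30.9.
Deadweight loss = ½ × 2.9083 × 30.9 = 44.93.

44.93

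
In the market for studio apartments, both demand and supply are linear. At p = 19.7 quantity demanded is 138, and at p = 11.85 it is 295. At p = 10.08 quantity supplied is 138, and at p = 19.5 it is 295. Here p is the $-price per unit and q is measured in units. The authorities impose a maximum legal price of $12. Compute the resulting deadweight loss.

$169.14

Demand slope = (11.85 − 19.7)/(295 − 138) = −0.05, so p = 26.6 − 0.05q.
Supply slope = (19.5 − 10.08)/(295 − 138) = 0.06, so p = 1.8 + 0.06q.
Competitive equilibrium: 26.6 − 0.05q = 1.8 + 0.06q → q* = 225.4545, p* = 15.3273.
At the ceiling p = 12, quantity supplied = (12 − 1.8)/0.06 = 170.
Willingness to pay at q' = 170: 26.6 − 0.05·170 = 18.1.
Δq = 225.4545 − 170 = 55.4545; wedge = 18.1 − 12 = 6.1.
Deadweight loss = ½ × 55.4545 × 6.1 = $169.14.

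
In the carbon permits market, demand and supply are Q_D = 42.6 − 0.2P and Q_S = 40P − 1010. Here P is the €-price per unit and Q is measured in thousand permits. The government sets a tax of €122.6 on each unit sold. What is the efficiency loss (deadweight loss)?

In inverse form: demand P = 213 − 5Q, supply P = 25.25 + 0.025Q.
Competitive equilibrium: 213 − 5Q = 25.25 + 0.025Q → Q* = 37.3632, P* = 26.1841.
With the tax, the buyer price exceeds the seller price by 122.6: (213 − 5Q) − (25.25 + 0.025Q) = 122.6 → Q' = 12.9652.
ΔQ = 37.3632 − 12.9652 = 24.398; the wedge equals the tax, 122.6.
Deadweight loss = ½ × 24.398 × 122.6 = €1495.60 thousand.

€1495.60 thousand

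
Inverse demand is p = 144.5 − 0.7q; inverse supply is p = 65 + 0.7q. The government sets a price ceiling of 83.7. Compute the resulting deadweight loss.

633

Competitive equilibrium: 144.5 − 0.7q = 65 + 0.7q → q* = 56.7857, p* = 104.75.
At the ceiling p = 83.7, quantity supplied = (83.7 − 65)/0.7 = 26.7143.
Willingness to pay at q' = 26.7143: 144.5 − 0.7·26.7143 = 125.8.
Δq = 56.7857 − 26.7143 = 30.0714; wedge = 125.8 − 83.7 = 42.1.
Welfare loss = ½ × 30.0714 × 42.1 = 633.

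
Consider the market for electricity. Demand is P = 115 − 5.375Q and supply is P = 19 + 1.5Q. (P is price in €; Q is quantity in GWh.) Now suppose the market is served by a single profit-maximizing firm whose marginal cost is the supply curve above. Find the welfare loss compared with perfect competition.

Competitive equilibrium: 115 − 5.375Q = 19 + 1.5Q → Q* = 13.9636, P* = 39.9455.
Marginal revenue: MR = 115 − 10.75Q. Set MR = MC: 115 − 10.75Q = 19 + 1.5Q → Q_m = 7.8367.
Price P_m = 115 − 5.375·7.8367 = 72.8777; MC(Q_m) = 19 + 1.5·7.8367 = 30.7551.
Competitive Q* = 13.9636, so ΔQ = 6.1269; wedge = 72.8777 − 30.7551 = 42.1226.
The triangle = ½ × 6.1269 × 42.1226 = €129.04.

€129.04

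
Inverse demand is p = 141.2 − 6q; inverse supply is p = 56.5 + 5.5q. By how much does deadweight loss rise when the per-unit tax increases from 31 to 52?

75.78

Competitive equilibrium: 141.2 − 6q = 56.5 + 5.5q → q* = 7.3652, p* = 97.0087.
For a per-unit tax t: Δq = t/11.5, so DWL = ½·t·(t/11.5) = t²/23.
At t = 31: DWL = 41.783. At t = 52: DWL = 117.565.
Increase = 117.565 − 41.783 = 75.78.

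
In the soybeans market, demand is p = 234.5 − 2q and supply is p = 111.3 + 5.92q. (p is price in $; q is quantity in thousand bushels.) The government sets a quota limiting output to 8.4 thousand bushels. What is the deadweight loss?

$202.76 thousand

Competitive equilibrium: 234.5 − 2q = 111.3 + 5.92q → q* = 15.5556, p* = 203.3889.
At q = 8.4: demand price = 234.5 − 2·8.4 = 217.7; supply price = 111.3 + 5.92·8.4 = 161.028.
Δq = 15.5556 − 8.4 = 7.1556; wedge = 217.7 − 161.028 = 56.672.
Deadweight loss = ½ × 7.1556 × 56.672 = $202.76 thousand.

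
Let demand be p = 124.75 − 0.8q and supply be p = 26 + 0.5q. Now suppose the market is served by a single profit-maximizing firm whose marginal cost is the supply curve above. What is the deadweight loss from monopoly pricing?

544.30

Competitive equilibrium: 124.75 − 0.8q = 26 + 0.5q → q* = 75.96154, p* = 63.98077.
Marginal revenue: MR = 124.75 − 1.6q. Set MR = MC: 124.75 − 1.6q = 26 + 0.5q → q_m = 47.02381.
Price p_m = 124.75 − 0.8·47.02381 = 87.13095; MC(q_m) = 26 + 0.5·47.02381 = 49.51191.
Competitive q* = 75.96154, so Δq = 28.93773; wedge = 87.13095 − 49.51191 = 37.61904.
DWL = ½ × 28.93773 × 37.61904 = 544.30.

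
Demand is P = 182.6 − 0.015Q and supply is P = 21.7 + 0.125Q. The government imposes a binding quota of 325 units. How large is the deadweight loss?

47561.29

Competitive equilibrium: 182.6 − 0.015Q = 21.7 + 0.125Q → Q* = 1149.28571, P* = 165.36071.
At Q = 325: demand price = 182.6 − 0.015·325 = 177.725; supply price = 21.7 + 0.125·325 = 62.325.
ΔQ = 1149.28571 − 325 = 824.28571; wedge = 177.725 − 62.325 = 115.4.
Welfare loss = ½ × 824.28571 × 115.4 = 47561.29.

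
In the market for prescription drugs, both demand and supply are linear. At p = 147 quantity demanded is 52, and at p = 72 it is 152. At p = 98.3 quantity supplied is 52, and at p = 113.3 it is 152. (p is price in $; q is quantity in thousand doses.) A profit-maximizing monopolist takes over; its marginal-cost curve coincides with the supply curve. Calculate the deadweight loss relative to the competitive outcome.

$1046.86 thousand

Demand slope = (72 − 147)/(152 − 52) = −0.75, so p = 186 − 0.75q.
Supply slope = (113.3 − 98.3)/(152 − 52) = 0.15, so p = 90.5 + 0.15q.
Competitive equilibrium: 186 − 0.75q = 90.5 + 0.15q → q* = 106.1111, p* = 106.4167.
Marginal revenue: MR = 186 − 1.5q. Set MR = MC: 186 − 1.5q = 90.5 + 0.15q → q_m = 57.8788.
Price p_m = 186 − 0.75·57.8788 = 142.5909; MC(q_m) = 90.5 + 0.15·57.8788 = 99.1818.
Competitive q* = 106.1111, so Δq = 48.2323; wedge = 142.5909 − 99.1818 = 43.4091.
The triangle = ½ × 48.2323 × 43.4091 = $1046.86 thousand.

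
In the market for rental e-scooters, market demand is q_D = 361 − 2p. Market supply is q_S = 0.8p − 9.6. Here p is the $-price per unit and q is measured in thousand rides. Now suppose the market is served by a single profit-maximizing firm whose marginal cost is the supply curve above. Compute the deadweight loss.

In inverse form: demand p = 180.5 − 0.5q, supply p = 12 + 1.25q.
Competitive equilibrium: 180.5 − 0.5q = 12 + 1.25q → q* = 96.2857, p* = 132.3571.
Marginal revenue: MR = 180.5 − q. Set MR = MC: 180.5 − q = 12 + 1.25q → q_m = 74.8889.
Price p_m = 180.5 − 0.5·74.8889 = 143.0556; MC(q_m) = 12 + 1.25·74.8889 = 105.6111.
Competitive q* = 96.2857, so Δq = 21.3968; wedge = 143.0556 − 105.6111 = 37.4445.
Welfare loss = ½ × 21.3968 × 37.4445 = $400.60 thousand.

$400.60 thousand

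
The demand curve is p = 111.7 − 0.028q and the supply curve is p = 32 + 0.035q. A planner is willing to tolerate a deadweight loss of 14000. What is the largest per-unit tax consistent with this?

42

Competitive equilibrium: 111.7 − 0.028q = 32 + 0.035q → q* = 1265.0794, p* = 76.2778.
A tax t gives Δq = t/0.063 and wedge t, so DWL = t²/0.126.
t²/0.126 = 14000 → t² = 1764 → t = 42.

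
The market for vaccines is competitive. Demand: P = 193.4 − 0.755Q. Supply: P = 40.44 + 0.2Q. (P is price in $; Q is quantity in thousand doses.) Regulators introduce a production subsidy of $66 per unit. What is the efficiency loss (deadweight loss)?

Competitive equilibrium: 193.4 − 0.755Q = 40.44 + 0.2Q → Q* = 160.1675, P* = 72.4735.
The subsidy lowers effective supply by 66: P = 0.2Q − 25.56.
New quantity: 193.4 − 0.755Q = 0.2Q − 25.56 → Q' = 229.2775.
Overproduction ΔQ = 229.2775 − 160.1675 = 69.11; wedge = subsidy = 66.
Welfare loss = ½ × 69.11 × 66 = $2280.63 thousand.

$2280.63 thousand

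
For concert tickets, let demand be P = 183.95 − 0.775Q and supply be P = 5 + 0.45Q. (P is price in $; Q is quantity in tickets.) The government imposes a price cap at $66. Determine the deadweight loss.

Competitive equilibrium: 183.95 − 0.775Q = 5 + 0.45Q → Q* = 146.0816, P* = 70.7367.
At the ceiling P = 66, quantity supplied = (66 − 5)/0.45 = 135.5556.
Willingness to pay at Q' = 135.5556: 183.95 − 0.775·135.5556 = 78.8944.
ΔQ = 146.0816 − 135.5556 = 10.526; wedge = 78.8944 − 66 = 12.8944.
Welfare loss = ½ × 10.526 × 12.8944 = $67.86.

$67.86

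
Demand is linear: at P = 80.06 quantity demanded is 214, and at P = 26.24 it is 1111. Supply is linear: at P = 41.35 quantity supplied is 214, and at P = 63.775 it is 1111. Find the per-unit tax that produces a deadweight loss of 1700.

Demand slope = (26.24 − 80.06)/(1111 − 214) = −0.06, so P = 92.9 − 0.06Q.
Supply slope = (63.775 − 41.35)/(1111 − 214) = 0.025, so P = 36 + 0.025Q.
Competitive equilibrium: 92.9 − 0.06Q = 36 + 0.025Q → Q* = 669.4118, P* = 52.7353.
A tax t gives ΔQ = t/0.085 and wedge t, so DWL = t²/0.17.
t²/0.17 = 1700 → t² = 289 → t = 17.

17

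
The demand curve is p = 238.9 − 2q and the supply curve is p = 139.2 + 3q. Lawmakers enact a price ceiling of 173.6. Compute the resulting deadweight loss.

Competitive equilibrium: 238.9 − 2q = 139.2 + 3q → q* = 19.94, p* = 199.02.
At the ceiling p = 173.6, quantity supplied = (173.6 − 139.2)/3 = 11.4667.
Willingness to pay at q' = 11.4667: 238.9 − 2·11.4667 = 215.9666.
Δq = 19.94 − 11.4667 = 8.4733; wedge = 215.9666 − 173.6 = 42.3666.
The triangle = ½ × 8.4733 × 42.3666 = 179.49.

179.49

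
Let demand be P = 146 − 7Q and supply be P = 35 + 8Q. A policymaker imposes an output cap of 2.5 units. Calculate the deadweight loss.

180.075

Competitive equilibrium: 146 − 7Q = 35 + 8Q → Q* = 7.4, P* = 94.2.
At Q = 2.5: demand price = 146 − 7·2.5 = 128.5; supply price = 35 + 8·2.5 = 55.
ΔQ = 7.4 − 2.5 = 4.9; wedge = 128.5 − 55 = 73.5.
DWL = ½ × 4.9 × 73.5 = 180.075.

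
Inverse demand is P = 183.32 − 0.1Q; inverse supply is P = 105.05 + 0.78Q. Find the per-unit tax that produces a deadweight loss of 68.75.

Competitive equilibrium: 183.32 − 0.1Q = 105.05 + 0.78Q → Q* = 88.9432, P* = 174.4257.
A tax t gives ΔQ = t/0.88 and wedge t, so DWL = t²/1.76.
t²/1.76 = 68.75 → t² = 121 → t = 11.

11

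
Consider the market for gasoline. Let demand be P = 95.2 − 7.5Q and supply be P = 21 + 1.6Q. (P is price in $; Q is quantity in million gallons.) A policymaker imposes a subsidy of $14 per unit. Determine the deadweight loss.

$10.77 million

Competitive equilibrium: 95.2 − 7.5Q = 21 + 1.6Q → Q* = 8.1538, P* = 34.0462.
The subsidy lowers effective supply by 14: P = 7 + 1.6Q.
New quantity: 95.2 − 7.5Q = 7 + 1.6Q → Q' = 9.6923.
Overproduction ΔQ = 9.6923 − 8.1538 = 1.5385; wedge = subsidy = 14.
Deadweight loss = ½ × 1.5385 × 14 = $10.77 million.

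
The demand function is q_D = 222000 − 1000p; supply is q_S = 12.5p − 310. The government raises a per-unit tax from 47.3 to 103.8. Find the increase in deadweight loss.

In inverse form: demand p = 222 − 0.001q, supply p = 24.8 + 0.08q.
Competitive equilibrium: 222 − 0.001q = 24.8 + 0.08q → q* = 2434.5679, p* = 219.5654.
For a per-unit tax t: Δq = t/0.081, so DWL = ½·t·(t/0.081) = t²/0.162.
At t = 47.3: DWL = 13810.432. At t = 103.8: DWL = 66508.889.
Increase = 66508.889 − 13810.432 = 52698.46.

52698.46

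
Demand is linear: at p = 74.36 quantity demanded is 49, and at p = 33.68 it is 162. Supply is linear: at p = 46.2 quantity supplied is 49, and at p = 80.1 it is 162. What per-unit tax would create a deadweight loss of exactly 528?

26.4

Demand slope = (33.68 − 74.36)/(162 − 49) = −0.36, so p = 92 − 0.36q.
Supply slope = (80.1 − 46.2)/(162 − 49) = 0.3, so p = 31.5 + 0.3q.
Competitive equilibrium: 92 − 0.36q = 31.5 + 0.3q → q* = 91.6667, p* = 59.
A tax t gives Δq = t/0.66 and wedge t, so DWL = t²/1.32.
t²/1.32 = 528 → t² = 696.96 → t = 26.4.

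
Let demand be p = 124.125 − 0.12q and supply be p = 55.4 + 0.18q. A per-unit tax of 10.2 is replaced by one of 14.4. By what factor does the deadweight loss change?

1.993

Competitive equilibrium: 124.125 − 0.12q = 55.4 + 0.18q → q* = 229.0833, p* = 96.635.
For a per-unit tax t: Δq = t/0.3, so DWL = ½·t·(t/0.3) = t²/0.6.
At t = 10.2: DWL = 173.4. At t = 14.4: DWL = 345.6.
Ratio = (14.4/10.2)² = 1.993.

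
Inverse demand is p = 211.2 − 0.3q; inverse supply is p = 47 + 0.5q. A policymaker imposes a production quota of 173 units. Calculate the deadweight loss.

Competitive equilibrium: 211.2 − 0.3q = 47 + 0.5q → q* = 205.25, p* = 149.625.
At q = 173: demand price = 211.2 − 0.3·173 = 159.3; supply price = 47 + 0.5·173 = 133.5.
Δq = 205.25 − 173 = 32.25; wedge = 159.3 − 133.5 = 25.8.
The triangle = ½ × 32.25 × 25.8 = 416.025.

416.025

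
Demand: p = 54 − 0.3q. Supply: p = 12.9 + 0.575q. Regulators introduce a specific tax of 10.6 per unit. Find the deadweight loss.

Competitive equilibrium: 54 − 0.3q = 12.9 + 0.575q → q* = 46.9714, p* = 39.9086.
With the tax, the buyer price exceeds the seller price by 10.6: (54 − 0.3q) − (12.9 + 0.575q) = 10.6 → q' = 34.8571.
Δq = 46.9714 − 34.8571 = 12.1143; the wedge equals the tax, 10.6.
DWL = ½ × 12.1143 × 10.6 = 64.21.

64.21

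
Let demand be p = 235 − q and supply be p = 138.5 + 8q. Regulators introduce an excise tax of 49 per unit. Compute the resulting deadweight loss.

133.39

Competitive equilibrium: 235 − q = 138.5 + 8q → q* = 10.7222, p* = 224.2778.
With the tax, the buyer price exceeds the seller price by 49: (235 − q) − (138.5 + 8q) = 49 → q' = 5.2778.
Δq = 10.7222 − 5.2778 = 5.4444; the wedge equals the tax, 49.
The triangle = ½ × 5.4444 × 49 = 133.39.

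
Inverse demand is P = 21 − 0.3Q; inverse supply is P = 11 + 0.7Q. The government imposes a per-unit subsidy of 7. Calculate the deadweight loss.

Competitive equilibrium: 21 − 0.3Q = 11 + 0.7Q → Q* = 10, P* = 18.
The subsidy lowers effective supply by 7: P = 4 + 0.7Q.
New quantity: 21 − 0.3Q = 4 + 0.7Q → Q' = 17.
Overproduction ΔQ = 17 − 10 = 7; wedge = subsidy = 7.
The triangle = ½ × 7 × 7 = 24.50.

24.50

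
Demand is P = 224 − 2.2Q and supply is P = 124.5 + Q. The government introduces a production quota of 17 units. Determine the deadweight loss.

317.81

Competitive equilibrium: 224 − 2.2Q = 124.5 + Q → Q* = 31.09375, P* = 155.59375.
At Q = 17: demand price = 224 − 2.2·17 = 186.6; supply price = 124.5 + 1·17 = 141.5.
ΔQ = 31.09375 − 17 = 14.09375; wedge = 186.6 − 141.5 = 45.1.
DWL = ½ × 14.09375 × 45.1 = 317.81.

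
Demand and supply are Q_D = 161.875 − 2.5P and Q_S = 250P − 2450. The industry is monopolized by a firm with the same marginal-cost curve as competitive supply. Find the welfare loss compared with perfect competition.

In inverse form: demand P = 64.75 − 0.4Q, supply P = 9.8 + 0.004Q.
Competitive equilibrium: 64.75 − 0.4Q = 9.8 + 0.004Q → Q* = 136.0149, P* = 10.3441.
Marginal revenue: MR = 64.75 − 0.8Q. Set MR = MC: 64.75 − 0.8Q = 9.8 + 0.004Q → Q_m = 68.3458.
Price P_m = 64.75 − 0.4·68.3458 = 37.4117; MC(Q_m) = 9.8 + 0.004·68.3458 = 10.0734.
Competitive Q* = 136.0149, so ΔQ = 67.6691; wedge = 37.4117 − 10.0734 = 27.3383.
DWL = ½ × 67.6691 × 27.3383 = 924.98.

924.98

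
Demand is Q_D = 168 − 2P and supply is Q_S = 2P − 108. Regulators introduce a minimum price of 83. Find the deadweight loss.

392

In inverse form: demand P = 84 − 0.5Q, supply P = 54 + 0.5Q.
Competitive equilibrium: 84 − 0.5Q = 54 + 0.5Q → Q* = 30, P* = 69.
At the floor P = 83, quantity demanded = (84 − 83)/0.5 = 2.
Sellers' marginal cost at Q' = 2: 54 + 0.5·2 = 55.
ΔQ = 30 − 2 = 28; wedge = 83 − 55 = 28.
The triangle = ½ × 28 × 28 = 392.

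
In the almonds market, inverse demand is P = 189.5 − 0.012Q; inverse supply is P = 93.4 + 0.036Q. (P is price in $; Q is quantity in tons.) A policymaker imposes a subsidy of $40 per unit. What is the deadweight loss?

$16666.67

Competitive equilibrium: 189.5 − 0.012Q = 93.4 + 0.036Q → Q* = 2002.0833, P* = 165.475.
The subsidy lowers effective supply by 40: P = 53.4 + 0.036Q.
New quantity: 189.5 − 0.012Q = 53.4 + 0.036Q → Q' = 2835.4167.
Overproduction ΔQ = 2835.4167 − 2002.0833 = 833.3334; wedge = subsidy = 40.
DWL = ½ × 833.3334 × 40 = $16666.67.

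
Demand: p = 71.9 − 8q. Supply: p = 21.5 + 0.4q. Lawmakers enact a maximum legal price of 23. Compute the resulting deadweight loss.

21.26

Competitive equilibrium: 71.9 − 8q = 21.5 + 0.4q → q* = 6, p* = 23.9.
At the ceiling p = 23, quantity supplied = (23 − 21.5)/0.4 = 3.75.
Willingness to pay at q' = 3.75: 71.9 − 8·3.75 = 41.9.
Δq = 6 − 3.75 = 2.25; wedge = 41.9 − 23 = 18.9.
Welfare loss = ½ × 2.25 × 18.9 = 21.26.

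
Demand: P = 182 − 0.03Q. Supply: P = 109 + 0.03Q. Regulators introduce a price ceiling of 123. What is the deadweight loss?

Competitive equilibrium: 182 − 0.03Q = 109 + 0.03Q → Q* = 1216.6667, P* = 145.5.
At the ceiling P = 123, quantity supplied = (123 − 109)/0.03 = 466.6667.
Willingness to pay at Q' = 466.6667: 182 − 0.03·466.6667 = 168.
ΔQ = 1216.6667 − 466.6667 = 750; wedge = 168 − 123 = 45.
Welfare loss = ½ × 750 × 45 = 16875.

16875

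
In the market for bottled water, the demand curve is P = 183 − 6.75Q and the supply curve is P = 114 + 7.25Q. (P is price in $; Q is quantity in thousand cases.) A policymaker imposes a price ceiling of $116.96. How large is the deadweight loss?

$143.03 thousand

Competitive equilibrium: 183 − 6.75Q = 114 + 7.25Q → Q* = 4.9286, P* = 149.7321.
At the ceiling P = 116.96, quantity supplied = (116.96 − 114)/7.25 = 0.4083.
Willingness to pay at Q' = 0.4083: 183 − 6.75·0.4083 = 180.244.
ΔQ = 4.9286 − 0.4083 = 4.5203; wedge = 180.244 − 116.96 = 63.284.
DWL = ½ × 4.5203 × 63.284 = $143.03 thousand.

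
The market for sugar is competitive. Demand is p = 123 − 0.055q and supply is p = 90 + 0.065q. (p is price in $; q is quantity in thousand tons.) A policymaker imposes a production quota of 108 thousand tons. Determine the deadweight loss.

$1673.34 thousand

Competitive equilibrium: 123 − 0.055q = 90 + 0.065q → q* = 275, p* = 107.875.
At q = 108: demand price = 123 − 0.055·108 = 117.06; supply price = 90 + 0.065·108 = 97.02.
Δq = 275 − 108 = 167; wedge = 117.06 − 97.02 = 20.04.
The triangle = ½ × 167 × 20.04 = $1673.34 thousand.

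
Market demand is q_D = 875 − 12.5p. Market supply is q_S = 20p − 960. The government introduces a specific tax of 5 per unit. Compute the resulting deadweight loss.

96.15

In inverse form: demand p = 70 − 0.08q, supply p = 48 + 0.05q.
Competitive equilibrium: 70 − 0.08q = 48 + 0.05q → q* = 169.2308, p* = 56.4615.
With the tax, the buyer price exceeds the seller price by 5: (70 − 0.08q) − (48 + 0.05q) = 5 → q' = 130.7692.
Δq = 169.2308 − 130.7692 = 38.4616; the wedge equals the tax, 5.
The triangle = ½ × 38.4616 × 5 = 96.15.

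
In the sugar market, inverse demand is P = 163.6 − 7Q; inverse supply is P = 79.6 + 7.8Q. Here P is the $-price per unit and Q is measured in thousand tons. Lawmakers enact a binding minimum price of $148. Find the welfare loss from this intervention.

Competitive equilibrium: 163.6 − 7Q = 79.6 + 7.8Q → Q* = 5.6757, P* = 123.8703.
At the floor P = 148, quantity demanded = (163.6 − 148)/7 = 2.2286.
Sellers' marginal cost at Q' = 2.2286: 79.6 + 7.8·2.2286 = 96.9831.
ΔQ = 5.6757 − 2.2286 = 3.4471; wedge = 148 − 96.9831 = 51.0169.
The triangle = ½ × 3.4471 × 51.0169 = $87.93 thousand.

$87.93 thousand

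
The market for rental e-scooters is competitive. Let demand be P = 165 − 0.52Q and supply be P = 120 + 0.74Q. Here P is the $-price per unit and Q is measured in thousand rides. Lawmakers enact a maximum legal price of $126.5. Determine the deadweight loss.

$456.91 thousand

Competitive equilibrium: 165 − 0.52Q = 120 + 0.74Q → Q* = 35.7143, P* = 146.4286.
At the ceiling P = 126.5, quantity supplied = (126.5 − 120)/0.74 = 8.7838.
Willingness to pay at Q' = 8.7838: 165 − 0.52·8.7838 = 160.4324.
ΔQ = 35.7143 − 8.7838 = 26.9305; wedge = 160.4324 − 126.5 = 33.9324.
DWL = ½ × 26.9305 × 33.9324 = $456.91 thousand.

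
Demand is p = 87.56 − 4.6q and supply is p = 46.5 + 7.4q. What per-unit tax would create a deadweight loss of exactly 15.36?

19.2

Competitive equilibrium: 87.56 − 4.6q = 46.5 + 7.4q → q* = 3.4217, p* = 71.8203.
A tax t gives Δq = t/12 and wedge t, so DWL = t²/24.
t²/24 = 15.36 → t² = 368.64 → t = 19.2.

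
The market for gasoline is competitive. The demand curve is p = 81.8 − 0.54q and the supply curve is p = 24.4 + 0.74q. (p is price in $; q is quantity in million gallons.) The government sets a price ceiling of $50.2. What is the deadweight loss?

$63.73 million

Competitive equilibrium: 81.8 − 0.54q = 24.4 + 0.74q → q* = 44.8438, p* = 57.5844.
At the ceiling p = 50.2, quantity supplied = (50.2 − 24.4)/0.74 = 34.8649.
Willingness to pay at q' = 34.8649: 81.8 − 0.54·34.8649 = 62.973.
Δq = 44.8438 − 34.8649 = 9.9789; wedge = 62.973 − 50.2 = 12.773.
Deadweight loss = ½ × 9.9789 × 12.773 = $63.73 million.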